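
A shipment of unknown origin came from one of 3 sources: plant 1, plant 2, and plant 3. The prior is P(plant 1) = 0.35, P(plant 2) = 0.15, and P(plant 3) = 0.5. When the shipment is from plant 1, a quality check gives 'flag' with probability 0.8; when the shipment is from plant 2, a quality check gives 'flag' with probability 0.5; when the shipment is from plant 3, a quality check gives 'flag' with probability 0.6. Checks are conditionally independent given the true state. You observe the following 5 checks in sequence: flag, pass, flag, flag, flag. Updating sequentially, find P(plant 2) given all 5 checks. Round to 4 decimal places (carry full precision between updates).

After 'flag': normaliser = 0.8·0.3500 + 0.5·0.1500 + 0.6·0.5000; P(plant 1) ≈ 0.4275, P(plant 2) ≈ 0.1145, P(plant 3) ≈ 0.4580
After 'pass': normaliser = 0.2·0.4275 + 0.5·0.1145 + 0.4·0.4580; P(plant 1) ≈ 0.2623, P(plant 2) ≈ 0.1756, P(plant 3) ≈ 0.5621
After 'flag': normaliser = 0.8·0.2623 + 0.5·0.1756 + 0.6·0.5621; P(plant 1) ≈ 0.3305, P(plant 2) ≈ 0.1383, P(plant 3) ≈ 0.5312
After 'flag': normaliser = 0.8·0.3305 + 0.5·0.1383 + 0.6·0.5312; P(plant 1) ≈ 0.4054, P(plant 2) ≈ 0.1060, P(plant 3) ≈ 0.4886
After 'flag': normaliser = 0.8·0.4054 + 0.5·0.1060 + 0.6·0.4886; P(plant 1) ≈ 0.4837, P(plant 2) ≈ 0.0791, P(plant 3) ≈ 0.4373

0.0791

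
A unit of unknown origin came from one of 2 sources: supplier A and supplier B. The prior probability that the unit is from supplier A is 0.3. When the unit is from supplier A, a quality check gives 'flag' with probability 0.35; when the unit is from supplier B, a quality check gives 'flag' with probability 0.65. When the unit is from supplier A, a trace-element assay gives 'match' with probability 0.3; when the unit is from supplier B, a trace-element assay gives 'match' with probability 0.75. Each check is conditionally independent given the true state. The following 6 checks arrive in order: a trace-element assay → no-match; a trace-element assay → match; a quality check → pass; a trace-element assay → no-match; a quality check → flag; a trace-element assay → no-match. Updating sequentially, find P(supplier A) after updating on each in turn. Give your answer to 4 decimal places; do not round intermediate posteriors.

After a trace-element assay='no-match': P(supplier A) = 0.7·0.3000 / (0.7·0.3000 + 0.25·0.7000) ≈ 0.5455
After a trace-element assay='match': P(supplier A) = 0.3·0.5455 / (0.3·0.5455 + 0.75·0.4545) ≈ 0.3243
After a quality check='pass': P(supplier A) = 0.65·0.3243 / (0.65·0.3243 + 0.35·0.6757) ≈ 0.4713
After a trace-element assay='no-match': P(supplier A) = 0.7·0.4713 / (0.7·0.4713 + 0.25·0.5287) ≈ 0.7140
After a quality check='flag': P(supplier A) = 0.35·0.7140 / (0.35·0.7140 + 0.65·0.2860) ≈ 0.5734
After a trace-element assay='no-match': P(supplier A) = 0.7·0.5734 / (0.7·0.5734 + 0.25·0.4266) ≈ 0.7901

0.7901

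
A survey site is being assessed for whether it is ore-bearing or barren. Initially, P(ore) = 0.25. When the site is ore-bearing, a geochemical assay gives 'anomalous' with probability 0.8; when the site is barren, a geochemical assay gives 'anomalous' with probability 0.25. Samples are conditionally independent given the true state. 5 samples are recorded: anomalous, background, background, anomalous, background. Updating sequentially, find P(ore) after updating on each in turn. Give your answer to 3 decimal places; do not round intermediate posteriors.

After 'anomalous': P(ore) = 0.8·0.2500 / (0.8·0.2500 + 0.25·0.7500) ≈ 0.5161
After 'background': P(ore) = 0.2·0.5161 / (0.2·0.5161 + 0.75·0.4839) ≈ 0.2215
After 'background': P(ore) = 0.2·0.2215 / (0.2·0.2215 + 0.75·0.7785) ≈ 0.0705
After 'anomalous': P(ore) = 0.8·0.0705 / (0.8·0.0705 + 0.25·0.9295) ≈ 0.1953
After 'background': P(ore) = 0.2·0.1953 / (0.2·0.1953 + 0.75·0.8047) ≈ 0.0608

0.061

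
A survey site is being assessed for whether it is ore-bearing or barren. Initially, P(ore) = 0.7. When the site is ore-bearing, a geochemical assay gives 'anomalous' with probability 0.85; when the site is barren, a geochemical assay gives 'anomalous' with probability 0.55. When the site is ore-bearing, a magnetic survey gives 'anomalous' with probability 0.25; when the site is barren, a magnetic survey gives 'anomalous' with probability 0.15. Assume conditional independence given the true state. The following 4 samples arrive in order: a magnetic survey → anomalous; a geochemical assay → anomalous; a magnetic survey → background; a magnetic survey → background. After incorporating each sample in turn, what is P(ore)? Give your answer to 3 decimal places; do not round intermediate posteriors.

0.824

After a magnetic survey='anomalous': P(ore) = 0.25·0.7000 / (0.25·0.7000 + 0.15·0.3000) ≈ 0.7955
After a geochemical assay='anomalous': P(ore) = 0.85·0.7955 / (0.85·0.7955 + 0.55·0.2045) ≈ 0.8573
After a magnetic survey='background': P(ore) = 0.75·0.8573 / (0.75·0.8573 + 0.85·0.1427) ≈ 0.8413
After a magnetic survey='background': P(ore) = 0.75·0.8413 / (0.75·0.8413 + 0.85·0.1587) ≈ 0.8239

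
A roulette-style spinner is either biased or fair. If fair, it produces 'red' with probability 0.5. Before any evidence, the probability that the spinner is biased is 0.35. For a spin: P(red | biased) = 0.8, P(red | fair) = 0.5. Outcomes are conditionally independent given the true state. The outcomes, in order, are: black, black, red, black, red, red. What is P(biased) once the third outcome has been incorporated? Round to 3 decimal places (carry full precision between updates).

After 'black': P(biased) = 0.2·0.3500 / (0.2·0.3500 + 0.5·0.6500) ≈ 0.1772
After 'black': P(biased) = 0.2·0.1772 / (0.2·0.1772 + 0.5·0.8228) ≈ 0.0793
After 'red': P(biased) = 0.8·0.0793 / (0.8·0.0793 + 0.5·0.9207) ≈ 0.1211

0.121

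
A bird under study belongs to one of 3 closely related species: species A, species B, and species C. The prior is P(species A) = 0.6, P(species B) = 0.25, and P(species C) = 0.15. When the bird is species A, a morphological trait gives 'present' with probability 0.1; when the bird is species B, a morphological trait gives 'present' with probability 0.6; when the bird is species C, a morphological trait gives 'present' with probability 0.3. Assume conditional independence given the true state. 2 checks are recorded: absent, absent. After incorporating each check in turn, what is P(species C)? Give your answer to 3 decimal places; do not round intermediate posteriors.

0.123

After 'absent': normaliser = 0.9·0.6000 + 0.4·0.2500 + 0.7·0.1500; P(species A) ≈ 0.7248, P(species B) ≈ 0.1342, P(species C) ≈ 0.1409
After 'absent': normaliser = 0.9·0.7248 + 0.4·0.1342 + 0.7·0.1409; P(species A) ≈ 0.8107, P(species B) ≈ 0.0667, P(species C) ≈ 0.1226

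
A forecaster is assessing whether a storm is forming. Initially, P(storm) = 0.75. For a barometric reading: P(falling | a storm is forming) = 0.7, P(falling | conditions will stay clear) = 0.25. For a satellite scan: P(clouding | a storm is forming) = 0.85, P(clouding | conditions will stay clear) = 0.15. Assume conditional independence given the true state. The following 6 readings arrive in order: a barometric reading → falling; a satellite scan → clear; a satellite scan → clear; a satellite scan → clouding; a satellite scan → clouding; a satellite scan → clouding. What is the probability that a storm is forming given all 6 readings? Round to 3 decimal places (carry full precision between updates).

After a barometric reading='falling': P(storm) = 0.7·0.7500 / (0.7·0.7500 + 0.25·0.2500) ≈ 0.8936
After a satellite scan='clear': P(storm) = 0.15·0.8936 / (0.15·0.8936 + 0.85·0.1064) ≈ 0.5972
After a satellite scan='clear': P(storm) = 0.15·0.5972 / (0.15·0.5972 + 0.85·0.4028) ≈ 0.2074
After a satellite scan='clouding': P(storm) = 0.85·0.2074 / (0.85·0.2074 + 0.15·0.7926) ≈ 0.5972
After a satellite scan='clouding': P(storm) = 0.85·0.5972 / (0.85·0.5972 + 0.15·0.4028) ≈ 0.8936
After a satellite scan='clouding': P(storm) = 0.85·0.8936 / (0.85·0.8936 + 0.15·0.1064) ≈ 0.9794

0.979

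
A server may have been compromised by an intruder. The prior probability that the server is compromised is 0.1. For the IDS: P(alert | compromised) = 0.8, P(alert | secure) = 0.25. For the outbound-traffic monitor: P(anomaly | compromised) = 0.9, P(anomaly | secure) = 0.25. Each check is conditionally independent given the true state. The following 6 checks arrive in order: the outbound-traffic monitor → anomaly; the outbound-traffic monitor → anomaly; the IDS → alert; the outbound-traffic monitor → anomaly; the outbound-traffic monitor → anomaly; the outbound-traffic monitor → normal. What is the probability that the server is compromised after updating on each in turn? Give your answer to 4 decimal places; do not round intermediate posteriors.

0.8884

Apply Bayes' rule sequentially, carrying P(compromised) forward.
After the outbound-traffic monitor='anomaly': P(compromised) = 0.9·0.1000 / (0.9·0.1000 + 0.25·0.9000) ≈ 0.2857
After the outbound-traffic monitor='anomaly': P(compromised) = 0.9·0.2857 / (0.9·0.2857 + 0.25·0.7143) ≈ 0.5902
After the IDS='alert': P(compromised) = 0.8·0.5902 / (0.8·0.5902 + 0.25·0.4098) ≈ 0.8217
After the outbound-traffic monitor='anomaly': P(compromised) = 0.9·0.8217 / (0.9·0.8217 + 0.25·0.1783) ≈ 0.9431
After the outbound-traffic monitor='anomaly': P(compromised) = 0.9·0.9431 / (0.9·0.9431 + 0.25·0.0569) ≈ 0.9835
After the outbound-traffic monitor='normal': P(compromised) = 0.1·0.9835 / (0.1·0.9835 + 0.75·0.0165) ≈ 0.8884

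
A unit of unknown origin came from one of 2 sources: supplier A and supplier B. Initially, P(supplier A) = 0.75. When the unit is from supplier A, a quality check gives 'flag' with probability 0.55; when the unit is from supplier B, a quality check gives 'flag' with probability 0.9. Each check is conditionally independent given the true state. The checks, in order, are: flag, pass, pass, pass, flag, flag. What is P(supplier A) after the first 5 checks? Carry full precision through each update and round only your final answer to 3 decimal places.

0.990

After 'flag': P(supplier A) = 0.55·0.7500 / (0.55·0.7500 + 0.9·0.2500) ≈ 0.6471
After 'pass': P(supplier A) = 0.45·0.6471 / (0.45·0.6471 + 0.1·0.3529) ≈ 0.8919
After 'pass': P(supplier A) = 0.45·0.8919 / (0.45·0.8919 + 0.1·0.1081) ≈ 0.9738
After 'pass': P(supplier A) = 0.45·0.9738 / (0.45·0.9738 + 0.1·0.0262) ≈ 0.9940
After 'flag': P(supplier A) = 0.55·0.9940 / (0.55·0.9940 + 0.9·0.0060) ≈ 0.9903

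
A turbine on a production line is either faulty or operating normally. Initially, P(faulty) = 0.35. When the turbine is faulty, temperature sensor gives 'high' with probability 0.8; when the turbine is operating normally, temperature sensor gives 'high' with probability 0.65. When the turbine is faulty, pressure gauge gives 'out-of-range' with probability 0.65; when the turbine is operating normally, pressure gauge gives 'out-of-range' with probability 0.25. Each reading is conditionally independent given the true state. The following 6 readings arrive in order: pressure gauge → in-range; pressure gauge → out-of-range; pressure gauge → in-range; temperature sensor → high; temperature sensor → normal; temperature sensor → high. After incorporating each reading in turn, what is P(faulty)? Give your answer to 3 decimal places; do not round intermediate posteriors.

0.209

After pressure gauge='in-range': P(faulty) = 0.35·0.3500 / (0.35·0.3500 + 0.75·0.6500) ≈ 0.2008
After pressure gauge='out-of-range': P(faulty) = 0.65·0.2008 / (0.65·0.2008 + 0.25·0.7992) ≈ 0.3952
After pressure gauge='in-range': P(faulty) = 0.35·0.3952 / (0.35·0.3952 + 0.75·0.6048) ≈ 0.2337
After temperature sensor='high': P(faulty) = 0.8·0.2337 / (0.8·0.2337 + 0.65·0.7663) ≈ 0.2729
After temperature sensor='normal': P(faulty) = 0.2·0.2729 / (0.2·0.2729 + 0.35·0.7271) ≈ 0.1766
After temperature sensor='high': P(faulty) = 0.8·0.1766 / (0.8·0.1766 + 0.65·0.8234) ≈ 0.2088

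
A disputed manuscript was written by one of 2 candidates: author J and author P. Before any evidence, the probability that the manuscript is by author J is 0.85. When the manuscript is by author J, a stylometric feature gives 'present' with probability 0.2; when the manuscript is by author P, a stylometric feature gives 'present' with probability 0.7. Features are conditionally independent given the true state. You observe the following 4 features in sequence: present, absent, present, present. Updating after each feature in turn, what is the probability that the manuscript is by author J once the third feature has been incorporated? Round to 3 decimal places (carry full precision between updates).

After 'present': P(author J) = 0.2·0.8500 / (0.2·0.8500 + 0.7·0.1500) ≈ 0.6182
After 'absent': P(author J) = 0.8·0.6182 / (0.8·0.6182 + 0.3·0.3818) ≈ 0.8119
After 'present': P(author J) = 0.2·0.8119 / (0.2·0.8119 + 0.7·0.1881) ≈ 0.5523

0.552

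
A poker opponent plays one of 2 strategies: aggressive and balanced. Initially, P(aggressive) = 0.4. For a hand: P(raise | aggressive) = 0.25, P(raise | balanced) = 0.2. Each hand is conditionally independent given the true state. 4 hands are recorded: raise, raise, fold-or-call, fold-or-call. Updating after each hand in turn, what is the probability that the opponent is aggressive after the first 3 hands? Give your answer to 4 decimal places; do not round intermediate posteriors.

After 'raise': P(aggressive) = 0.25·0.4000 / (0.25·0.4000 + 0.2·0.6000) ≈ 0.4545
After 'raise': P(aggressive) = 0.25·0.4545 / (0.25·0.4545 + 0.2·0.5455) ≈ 0.5102
After 'fold-or-call': P(aggressive) = 0.75·0.5102 / (0.75·0.5102 + 0.8·0.4898) ≈ 0.4941

0.4941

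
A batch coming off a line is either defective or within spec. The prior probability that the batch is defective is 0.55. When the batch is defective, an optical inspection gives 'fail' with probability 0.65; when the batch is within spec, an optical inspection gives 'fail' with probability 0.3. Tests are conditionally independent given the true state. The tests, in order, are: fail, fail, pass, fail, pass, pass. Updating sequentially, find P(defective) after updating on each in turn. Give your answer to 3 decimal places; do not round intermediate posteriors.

0.608

After 'fail': P(defective) = 0.65·0.5500 / (0.65·0.5500 + 0.3·0.4500) ≈ 0.7259
After 'fail': P(defective) = 0.65·0.7259 / (0.65·0.7259 + 0.3·0.2741) ≈ 0.8516
After 'pass': P(defective) = 0.35·0.8516 / (0.35·0.8516 + 0.7·0.1484) ≈ 0.7415
After 'fail': P(defective) = 0.65·0.7415 / (0.65·0.7415 + 0.3·0.2585) ≈ 0.8614
After 'pass': P(defective) = 0.35·0.8614 / (0.35·0.8614 + 0.7·0.1386) ≈ 0.7566
After 'pass': P(defective) = 0.35·0.7566 / (0.35·0.7566 + 0.7·0.2434) ≈ 0.6084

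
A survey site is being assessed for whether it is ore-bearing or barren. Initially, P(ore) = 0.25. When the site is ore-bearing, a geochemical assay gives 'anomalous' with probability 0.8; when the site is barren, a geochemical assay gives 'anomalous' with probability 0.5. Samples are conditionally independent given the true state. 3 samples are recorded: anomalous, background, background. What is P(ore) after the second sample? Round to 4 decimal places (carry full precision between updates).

0.1758

After 'anomalous': P(ore) = 0.8·0.2500 / (0.8·0.2500 + 0.5·0.7500) ≈ 0.3478
After 'background': P(ore) = 0.2·0.3478 / (0.2·0.3478 + 0.5·0.6522) ≈ 0.1758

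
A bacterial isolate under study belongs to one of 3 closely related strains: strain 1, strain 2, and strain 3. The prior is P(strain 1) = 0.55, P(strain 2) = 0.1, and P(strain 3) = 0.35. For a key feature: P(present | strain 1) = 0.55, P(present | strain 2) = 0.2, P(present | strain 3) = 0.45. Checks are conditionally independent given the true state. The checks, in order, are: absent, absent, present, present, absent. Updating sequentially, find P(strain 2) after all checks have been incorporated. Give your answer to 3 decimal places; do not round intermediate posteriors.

0.071

After 'absent': normaliser = 0.45·0.5500 + 0.8·0.1000 + 0.55·0.3500; P(strain 1) ≈ 0.4760, P(strain 2) ≈ 0.1538, P(strain 3) ≈ 0.3702
After 'absent': normaliser = 0.45·0.4760 + 0.8·0.1538 + 0.55·0.3702; P(strain 1) ≈ 0.3960, P(strain 2) ≈ 0.2276, P(strain 3) ≈ 0.3764
After 'present': normaliser = 0.55·0.3960 + 0.2·0.2276 + 0.45·0.3764; P(strain 1) ≈ 0.5033, P(strain 2) ≈ 0.1052, P(strain 3) ≈ 0.3915
After 'present': normaliser = 0.55·0.5033 + 0.2·0.1052 + 0.45·0.3915; P(strain 1) ≈ 0.5840, P(strain 2) ≈ 0.0444, P(strain 3) ≈ 0.3716
After 'absent': normaliser = 0.45·0.5840 + 0.8·0.0444 + 0.55·0.3716; P(strain 1) ≈ 0.5228, P(strain 2) ≈ 0.0706, P(strain 3) ≈ 0.4066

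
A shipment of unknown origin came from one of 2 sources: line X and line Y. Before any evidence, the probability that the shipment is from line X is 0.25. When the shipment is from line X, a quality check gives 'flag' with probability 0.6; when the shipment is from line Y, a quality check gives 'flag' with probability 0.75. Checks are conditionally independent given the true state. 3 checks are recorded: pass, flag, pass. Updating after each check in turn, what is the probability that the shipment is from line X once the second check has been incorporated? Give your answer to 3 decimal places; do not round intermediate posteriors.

Each posterior becomes the prior for the next update.
After 'pass': P(line X) = 0.4·0.2500 / (0.4·0.2500 + 0.25·0.7500) ≈ 0.3478
After 'flag': P(line X) = 0.6·0.3478 / (0.6·0.3478 + 0.75·0.6522) ≈ 0.2991

0.299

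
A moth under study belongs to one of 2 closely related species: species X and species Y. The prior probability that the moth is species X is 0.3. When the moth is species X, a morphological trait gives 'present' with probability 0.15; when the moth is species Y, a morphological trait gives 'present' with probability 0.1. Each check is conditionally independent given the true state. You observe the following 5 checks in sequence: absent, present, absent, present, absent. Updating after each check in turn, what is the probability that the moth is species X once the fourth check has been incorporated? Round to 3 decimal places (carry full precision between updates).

After 'absent': P(species X) = 0.85·0.3000 / (0.85·0.3000 + 0.9·0.7000) ≈ 0.2881
After 'present': P(species X) = 0.15·0.2881 / (0.15·0.2881 + 0.1·0.7119) ≈ 0.3778
After 'absent': P(species X) = 0.85·0.3778 / (0.85·0.3778 + 0.9·0.6222) ≈ 0.3644
After 'present': P(species X) = 0.15·0.3644 / (0.15·0.3644 + 0.1·0.6356) ≈ 0.4624

0.462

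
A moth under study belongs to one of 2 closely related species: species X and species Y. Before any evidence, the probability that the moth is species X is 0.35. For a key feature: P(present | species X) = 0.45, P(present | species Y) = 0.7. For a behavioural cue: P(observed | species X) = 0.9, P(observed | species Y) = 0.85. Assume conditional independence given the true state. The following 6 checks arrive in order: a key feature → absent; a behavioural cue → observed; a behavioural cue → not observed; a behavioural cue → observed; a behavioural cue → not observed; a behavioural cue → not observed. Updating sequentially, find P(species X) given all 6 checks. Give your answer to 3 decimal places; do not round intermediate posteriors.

0.247

Apply Bayes' rule sequentially, carrying P(species X) forward.
After a key feature='absent': P(species X) = 0.55·0.3500 / (0.55·0.3500 + 0.3·0.6500) ≈ 0.4968
After a behavioural cue='observed': P(species X) = 0.9·0.4968 / (0.9·0.4968 + 0.85·0.5032) ≈ 0.5111
After a behavioural cue='not observed': P(species X) = 0.1·0.5111 / (0.1·0.5111 + 0.15·0.4889) ≈ 0.4107
After a behavioural cue='observed': P(species X) = 0.9·0.4107 / (0.9·0.4107 + 0.85·0.5893) ≈ 0.4246
After a behavioural cue='not observed': P(species X) = 0.1·0.4246 / (0.1·0.4246 + 0.15·0.5754) ≈ 0.3297
After a behavioural cue='not observed': P(species X) = 0.1·0.3297 / (0.1·0.3297 + 0.15·0.6703) ≈ 0.2469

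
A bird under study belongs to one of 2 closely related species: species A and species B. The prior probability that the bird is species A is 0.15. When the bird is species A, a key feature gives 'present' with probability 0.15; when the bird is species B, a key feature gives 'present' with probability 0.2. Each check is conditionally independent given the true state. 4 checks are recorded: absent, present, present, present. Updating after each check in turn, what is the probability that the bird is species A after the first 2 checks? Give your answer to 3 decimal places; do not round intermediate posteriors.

After 'absent': P(species A) = 0.85·0.1500 / (0.85·0.1500 + 0.8·0.8500) ≈ 0.1579
After 'present': P(species A) = 0.15·0.1579 / (0.15·0.1579 + 0.2·0.8421) ≈ 0.1233

0.123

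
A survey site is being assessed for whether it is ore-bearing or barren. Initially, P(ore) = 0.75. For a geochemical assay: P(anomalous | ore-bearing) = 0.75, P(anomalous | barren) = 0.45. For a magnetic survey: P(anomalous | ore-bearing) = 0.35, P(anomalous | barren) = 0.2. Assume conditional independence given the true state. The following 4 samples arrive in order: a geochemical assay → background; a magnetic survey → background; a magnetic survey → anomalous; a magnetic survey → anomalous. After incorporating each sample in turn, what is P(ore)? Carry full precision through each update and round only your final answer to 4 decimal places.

Each posterior becomes the prior for the next update.
After a geochemical assay='background': P(ore) = 0.25·0.7500 / (0.25·0.7500 + 0.55·0.2500) ≈ 0.5769
After a magnetic survey='background': P(ore) = 0.65·0.5769 / (0.65·0.5769 + 0.8·0.4231) ≈ 0.5256
After a magnetic survey='anomalous': P(ore) = 0.35·0.5256 / (0.35·0.5256 + 0.2·0.4744) ≈ 0.6597
After a magnetic survey='anomalous': P(ore) = 0.35·0.6597 / (0.35·0.6597 + 0.2·0.3403) ≈ 0.7724

0.7724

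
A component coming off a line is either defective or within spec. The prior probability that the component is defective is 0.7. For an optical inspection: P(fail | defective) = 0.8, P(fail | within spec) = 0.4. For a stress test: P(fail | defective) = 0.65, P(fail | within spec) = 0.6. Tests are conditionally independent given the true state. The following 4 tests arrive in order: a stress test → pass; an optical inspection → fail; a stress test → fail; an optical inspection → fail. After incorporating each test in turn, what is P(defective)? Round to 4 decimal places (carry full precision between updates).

0.8984

After a stress test='pass': P(defective) = 0.35·0.7000 / (0.35·0.7000 + 0.4·0.3000) ≈ 0.6712
After an optical inspection='fail': P(defective) = 0.8·0.6712 / (0.8·0.6712 + 0.4·0.3288) ≈ 0.8033
After a stress test='fail': P(defective) = 0.65·0.8033 / (0.65·0.8033 + 0.6·0.1967) ≈ 0.8156
After an optical inspection='fail': P(defective) = 0.8·0.8156 / (0.8·0.8156 + 0.4·0.1844) ≈ 0.8984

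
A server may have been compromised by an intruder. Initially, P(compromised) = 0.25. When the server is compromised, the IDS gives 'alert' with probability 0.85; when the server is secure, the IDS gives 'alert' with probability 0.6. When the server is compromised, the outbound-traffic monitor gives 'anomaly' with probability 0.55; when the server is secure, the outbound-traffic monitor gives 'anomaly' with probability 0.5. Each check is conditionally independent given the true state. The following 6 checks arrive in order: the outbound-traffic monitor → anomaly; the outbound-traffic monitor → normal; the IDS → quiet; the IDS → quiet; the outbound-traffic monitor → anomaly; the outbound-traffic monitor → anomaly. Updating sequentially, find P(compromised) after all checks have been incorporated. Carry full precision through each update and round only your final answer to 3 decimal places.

After the outbound-traffic monitor='anomaly': P(compromised) = 0.55·0.2500 / (0.55·0.2500 + 0.5·0.7500) ≈ 0.2683
After the outbound-traffic monitor='normal': P(compromised) = 0.45·0.2683 / (0.45·0.2683 + 0.5·0.7317) ≈ 0.2481
After the IDS='quiet': P(compromised) = 0.15·0.2481 / (0.15·0.2481 + 0.4·0.7519) ≈ 0.1101
After the IDS='quiet': P(compromised) = 0.15·0.1101 / (0.15·0.1101 + 0.4·0.8899) ≈ 0.0443
After the outbound-traffic monitor='anomaly': P(compromised) = 0.55·0.0443 / (0.55·0.0443 + 0.5·0.9557) ≈ 0.0486
After the outbound-traffic monitor='anomaly': P(compromised) = 0.55·0.0486 / (0.55·0.0486 + 0.5·0.9514) ≈ 0.0532

0.053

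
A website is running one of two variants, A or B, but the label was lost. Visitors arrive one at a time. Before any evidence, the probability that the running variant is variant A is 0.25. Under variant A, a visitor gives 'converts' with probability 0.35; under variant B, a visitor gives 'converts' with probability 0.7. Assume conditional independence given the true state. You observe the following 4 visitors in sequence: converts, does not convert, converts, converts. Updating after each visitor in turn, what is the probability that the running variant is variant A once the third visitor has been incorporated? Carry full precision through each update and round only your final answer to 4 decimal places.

0.1529

Apply Bayes' rule sequentially, carrying P(A) forward.
After 'converts': P(A) = 0.35·0.2500 / (0.35·0.2500 + 0.7·0.7500) ≈ 0.1429
After 'does not convert': P(A) = 0.65·0.1429 / (0.65·0.1429 + 0.3·0.8571) ≈ 0.2653
After 'converts': P(A) = 0.35·0.2653 / (0.35·0.2653 + 0.7·0.7347) ≈ 0.1529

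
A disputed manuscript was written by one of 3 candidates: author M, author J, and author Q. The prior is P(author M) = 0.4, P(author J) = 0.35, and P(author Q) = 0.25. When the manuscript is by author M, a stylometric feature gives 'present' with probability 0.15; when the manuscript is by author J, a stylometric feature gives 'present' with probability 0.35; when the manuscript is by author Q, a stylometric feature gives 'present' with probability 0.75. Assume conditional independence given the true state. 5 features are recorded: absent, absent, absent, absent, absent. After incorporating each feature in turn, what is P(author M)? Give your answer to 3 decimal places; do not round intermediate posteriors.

0.813

Apply Bayes' rule sequentially, carrying P(author M) forward.
After 'absent': normaliser = 0.85·0.4000 + 0.65·0.3500 + 0.25·0.2500; P(author M) ≈ 0.5397, P(author J) ≈ 0.3611, P(author Q) ≈ 0.0992
After 'absent': normaliser = 0.85·0.5397 + 0.65·0.3611 + 0.25·0.0992; P(author M) ≈ 0.6387, P(author J) ≈ 0.3268, P(author Q) ≈ 0.0345
After 'absent': normaliser = 0.85·0.6387 + 0.65·0.3268 + 0.25·0.0345; P(author M) ≈ 0.7106, P(author J) ≈ 0.2781, P(author Q) ≈ 0.0113
After 'absent': normaliser = 0.85·0.7106 + 0.65·0.2781 + 0.25·0.0113; P(author M) ≈ 0.7669, P(author J) ≈ 0.2295, P(author Q) ≈ 0.0036
After 'absent': normaliser = 0.85·0.7669 + 0.65·0.2295 + 0.25·0.0036; P(author M) ≈ 0.8129, P(author J) ≈ 0.1860, P(author Q) ≈ 0.0011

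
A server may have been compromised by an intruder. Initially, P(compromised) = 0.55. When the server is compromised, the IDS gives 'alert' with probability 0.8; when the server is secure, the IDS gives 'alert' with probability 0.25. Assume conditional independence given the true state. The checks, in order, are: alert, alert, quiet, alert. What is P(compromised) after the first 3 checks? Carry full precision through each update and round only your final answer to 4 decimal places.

0.7695

After 'alert': P(compromised) = 0.8·0.5500 / (0.8·0.5500 + 0.25·0.4500) ≈ 0.7964
After 'alert': P(compromised) = 0.8·0.7964 / (0.8·0.7964 + 0.25·0.2036) ≈ 0.9260
After 'quiet': P(compromised) = 0.2·0.9260 / (0.2·0.9260 + 0.75·0.0740) ≈ 0.7695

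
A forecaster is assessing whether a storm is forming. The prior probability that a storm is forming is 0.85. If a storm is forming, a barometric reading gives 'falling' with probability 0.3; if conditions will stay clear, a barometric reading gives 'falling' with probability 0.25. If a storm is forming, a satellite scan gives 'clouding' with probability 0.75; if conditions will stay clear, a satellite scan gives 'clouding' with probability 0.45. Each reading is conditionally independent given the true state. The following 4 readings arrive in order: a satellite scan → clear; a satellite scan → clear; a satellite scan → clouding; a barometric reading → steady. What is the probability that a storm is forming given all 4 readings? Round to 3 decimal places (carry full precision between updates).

0.646

Each posterior becomes the prior for the next update.
After a satellite scan='clear': P(storm) = 0.25·0.8500 / (0.25·0.8500 + 0.55·0.1500) ≈ 0.7203
After a satellite scan='clear': P(storm) = 0.25·0.7203 / (0.25·0.7203 + 0.55·0.2797) ≈ 0.5393
After a satellite scan='clouding': P(storm) = 0.75·0.5393 / (0.75·0.5393 + 0.45·0.4607) ≈ 0.6612
After a barometric reading='steady': P(storm) = 0.7·0.6612 / (0.7·0.6612 + 0.75·0.3388) ≈ 0.6455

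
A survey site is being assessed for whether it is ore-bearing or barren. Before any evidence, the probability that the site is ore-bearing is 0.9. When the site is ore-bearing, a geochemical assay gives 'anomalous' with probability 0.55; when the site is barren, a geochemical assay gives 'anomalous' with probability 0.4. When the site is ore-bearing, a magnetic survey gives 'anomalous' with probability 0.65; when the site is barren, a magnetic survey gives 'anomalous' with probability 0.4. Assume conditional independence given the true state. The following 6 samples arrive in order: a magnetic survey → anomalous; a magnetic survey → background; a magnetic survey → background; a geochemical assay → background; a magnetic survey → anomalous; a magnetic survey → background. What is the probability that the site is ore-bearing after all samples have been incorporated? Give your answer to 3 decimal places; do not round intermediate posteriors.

0.780

After a magnetic survey='anomalous': P(ore) = 0.65·0.9000 / (0.65·0.9000 + 0.4·0.1000) ≈ 0.9360
After a magnetic survey='background': P(ore) = 0.35·0.9360 / (0.35·0.9360 + 0.6·0.0640) ≈ 0.8951
After a magnetic survey='background': P(ore) = 0.35·0.8951 / (0.35·0.8951 + 0.6·0.1049) ≈ 0.8327
After a geochemical assay='background': P(ore) = 0.45·0.8327 / (0.45·0.8327 + 0.6·0.1673) ≈ 0.7887
After a magnetic survey='anomalous': P(ore) = 0.65·0.7887 / (0.65·0.7887 + 0.4·0.2113) ≈ 0.8585
After a magnetic survey='background': P(ore) = 0.35·0.8585 / (0.35·0.8585 + 0.6·0.1415) ≈ 0.7796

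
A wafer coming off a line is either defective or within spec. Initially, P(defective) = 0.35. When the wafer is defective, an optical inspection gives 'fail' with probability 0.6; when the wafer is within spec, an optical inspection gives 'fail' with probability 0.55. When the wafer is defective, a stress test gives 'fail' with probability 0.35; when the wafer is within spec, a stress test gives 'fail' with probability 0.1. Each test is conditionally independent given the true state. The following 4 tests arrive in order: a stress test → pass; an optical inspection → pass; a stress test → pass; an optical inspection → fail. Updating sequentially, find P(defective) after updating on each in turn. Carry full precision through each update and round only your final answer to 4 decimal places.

0.2141

After a stress test='pass': P(defective) = 0.65·0.3500 / (0.65·0.3500 + 0.9·0.6500) ≈ 0.2800
After an optical inspection='pass': P(defective) = 0.4·0.2800 / (0.4·0.2800 + 0.45·0.7200) ≈ 0.2569
After a stress test='pass': P(defective) = 0.65·0.2569 / (0.65·0.2569 + 0.9·0.7431) ≈ 0.1998
After an optical inspection='fail': P(defective) = 0.6·0.1998 / (0.6·0.1998 + 0.55·0.8002) ≈ 0.2141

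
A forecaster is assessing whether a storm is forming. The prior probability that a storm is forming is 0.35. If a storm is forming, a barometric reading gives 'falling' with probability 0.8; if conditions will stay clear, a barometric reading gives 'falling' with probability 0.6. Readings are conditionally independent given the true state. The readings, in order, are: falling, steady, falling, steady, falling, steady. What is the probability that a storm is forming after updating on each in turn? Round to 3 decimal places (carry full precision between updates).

Apply Bayes' rule sequentially, carrying P(storm) forward.
After 'falling': P(storm) = 0.8·0.3500 / (0.8·0.3500 + 0.6·0.6500) ≈ 0.4179
After 'steady': P(storm) = 0.2·0.4179 / (0.2·0.4179 + 0.4·0.5821) ≈ 0.2642
After 'falling': P(storm) = 0.8·0.2642 / (0.8·0.2642 + 0.6·0.7358) ≈ 0.3237
After 'steady': P(storm) = 0.2·0.3237 / (0.2·0.3237 + 0.4·0.6763) ≈ 0.1931
After 'falling': P(storm) = 0.8·0.1931 / (0.8·0.1931 + 0.6·0.8069) ≈ 0.2419
After 'steady': P(storm) = 0.2·0.2419 / (0.2·0.2419 + 0.4·0.7581) ≈ 0.1376

0.138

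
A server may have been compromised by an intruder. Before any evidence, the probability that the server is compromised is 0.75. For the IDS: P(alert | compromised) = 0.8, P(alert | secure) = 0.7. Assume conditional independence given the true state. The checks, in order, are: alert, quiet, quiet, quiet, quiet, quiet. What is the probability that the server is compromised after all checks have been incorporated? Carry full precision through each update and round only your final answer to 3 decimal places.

0.311

Apply Bayes' rule sequentially, carrying P(compromised) forward.
After 'alert': P(compromised) = 0.8·0.7500 / (0.8·0.7500 + 0.7·0.2500) ≈ 0.7742
After 'quiet': P(compromised) = 0.2·0.7742 / (0.2·0.7742 + 0.3·0.2258) ≈ 0.6957
After 'quiet': P(compromised) = 0.2·0.6957 / (0.2·0.6957 + 0.3·0.3043) ≈ 0.6038
After 'quiet': P(compromised) = 0.2·0.6038 / (0.2·0.6038 + 0.3·0.3962) ≈ 0.5039
After 'quiet': P(compromised) = 0.2·0.5039 / (0.2·0.5039 + 0.3·0.4961) ≈ 0.4038
After 'quiet': P(compromised) = 0.2·0.4038 / (0.2·0.4038 + 0.3·0.5962) ≈ 0.3111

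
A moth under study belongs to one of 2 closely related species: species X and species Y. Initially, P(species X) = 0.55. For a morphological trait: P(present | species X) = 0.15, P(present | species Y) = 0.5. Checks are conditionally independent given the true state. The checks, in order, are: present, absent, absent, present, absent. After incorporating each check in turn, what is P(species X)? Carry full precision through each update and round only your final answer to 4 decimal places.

0.3508

After 'present': P(species X) = 0.15·0.5500 / (0.15·0.5500 + 0.5·0.4500) ≈ 0.2683
After 'absent': P(species X) = 0.85·0.2683 / (0.85·0.2683 + 0.5·0.7317) ≈ 0.3840
After 'absent': P(species X) = 0.85·0.3840 / (0.85·0.3840 + 0.5·0.6160) ≈ 0.5145
After 'present': P(species X) = 0.15·0.5145 / (0.15·0.5145 + 0.5·0.4855) ≈ 0.2412
After 'absent': P(species X) = 0.85·0.2412 / (0.85·0.2412 + 0.5·0.7588) ≈ 0.3508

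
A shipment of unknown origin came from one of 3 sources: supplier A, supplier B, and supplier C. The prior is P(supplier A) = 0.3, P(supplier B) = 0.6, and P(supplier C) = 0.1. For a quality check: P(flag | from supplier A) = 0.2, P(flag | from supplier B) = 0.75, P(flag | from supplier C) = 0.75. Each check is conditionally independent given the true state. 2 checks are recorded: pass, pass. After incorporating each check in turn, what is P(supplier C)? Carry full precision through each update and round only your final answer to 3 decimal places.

Each posterior becomes the prior for the next update.
After 'pass': normaliser = 0.8·0.3000 + 0.25·0.6000 + 0.25·0.1000; P(supplier A) ≈ 0.5783, P(supplier B) ≈ 0.3614, P(supplier C) ≈ 0.0602
After 'pass': normaliser = 0.8·0.5783 + 0.25·0.3614 + 0.25·0.0602; P(supplier A) ≈ 0.8144, P(supplier B) ≈ 0.1591, P(supplier C) ≈ 0.0265

0.027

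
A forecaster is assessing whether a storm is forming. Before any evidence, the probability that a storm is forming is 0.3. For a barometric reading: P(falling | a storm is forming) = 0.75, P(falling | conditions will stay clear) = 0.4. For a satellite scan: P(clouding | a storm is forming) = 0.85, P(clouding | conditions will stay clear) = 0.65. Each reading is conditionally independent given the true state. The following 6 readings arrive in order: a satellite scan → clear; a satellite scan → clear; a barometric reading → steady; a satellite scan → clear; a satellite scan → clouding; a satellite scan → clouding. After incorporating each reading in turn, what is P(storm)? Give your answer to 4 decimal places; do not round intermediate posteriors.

Apply Bayes' rule sequentially, carrying P(storm) forward.
After a satellite scan='clear': P(storm) = 0.15·0.3000 / (0.15·0.3000 + 0.35·0.7000) ≈ 0.1552
After a satellite scan='clear': P(storm) = 0.15·0.1552 / (0.15·0.1552 + 0.35·0.8448) ≈ 0.0730
After a barometric reading='steady': P(storm) = 0.25·0.0730 / (0.25·0.0730 + 0.6·0.9270) ≈ 0.0318
After a satellite scan='clear': P(storm) = 0.15·0.0318 / (0.15·0.0318 + 0.35·0.9682) ≈ 0.0139
After a satellite scan='clouding': P(storm) = 0.85·0.0139 / (0.85·0.0139 + 0.65·0.9861) ≈ 0.0180
After a satellite scan='clouding': P(storm) = 0.85·0.0180 / (0.85·0.0180 + 0.65·0.9820) ≈ 0.0235

0.0235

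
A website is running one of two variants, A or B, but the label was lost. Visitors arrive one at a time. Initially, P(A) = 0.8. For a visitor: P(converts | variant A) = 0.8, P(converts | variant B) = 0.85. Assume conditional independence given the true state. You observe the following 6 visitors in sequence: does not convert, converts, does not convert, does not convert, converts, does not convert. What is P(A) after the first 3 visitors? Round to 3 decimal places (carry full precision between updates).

After 'does not convert': P(A) = 0.2·0.8000 / (0.2·0.8000 + 0.15·0.2000) ≈ 0.8421
After 'converts': P(A) = 0.8·0.8421 / (0.8·0.8421 + 0.85·0.1579) ≈ 0.8339
After 'does not convert': P(A) = 0.2·0.8339 / (0.2·0.8339 + 0.15·0.1661) ≈ 0.8700

0.870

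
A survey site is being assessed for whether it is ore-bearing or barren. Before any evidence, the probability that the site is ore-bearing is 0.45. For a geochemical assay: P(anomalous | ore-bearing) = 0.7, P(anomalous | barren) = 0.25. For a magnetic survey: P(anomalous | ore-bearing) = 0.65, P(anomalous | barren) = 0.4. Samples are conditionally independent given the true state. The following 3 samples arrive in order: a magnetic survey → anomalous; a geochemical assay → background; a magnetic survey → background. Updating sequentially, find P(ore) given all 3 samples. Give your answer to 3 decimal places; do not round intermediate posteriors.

After a magnetic survey='anomalous': P(ore) = 0.65·0.4500 / (0.65·0.4500 + 0.4·0.5500) ≈ 0.5707
After a geochemical assay='background': P(ore) = 0.3·0.5707 / (0.3·0.5707 + 0.75·0.4293) ≈ 0.3472
After a magnetic survey='background': P(ore) = 0.35·0.3472 / (0.35·0.3472 + 0.6·0.6528) ≈ 0.2368

0.237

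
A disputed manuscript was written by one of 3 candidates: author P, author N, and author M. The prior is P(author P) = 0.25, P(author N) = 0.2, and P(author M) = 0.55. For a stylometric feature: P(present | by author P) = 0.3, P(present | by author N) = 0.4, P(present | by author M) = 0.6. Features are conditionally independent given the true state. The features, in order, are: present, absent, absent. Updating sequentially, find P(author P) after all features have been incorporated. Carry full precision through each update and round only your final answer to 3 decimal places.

After 'present': normaliser = 0.3·0.2500 + 0.4·0.2000 + 0.6·0.5500; P(author P) ≈ 0.1546, P(author N) ≈ 0.1649, P(author M) ≈ 0.6804
After 'absent': normaliser = 0.7·0.1546 + 0.6·0.1649 + 0.4·0.6804; P(author P) ≈ 0.2258, P(author N) ≈ 0.2065, P(author M) ≈ 0.5677
After 'absent': normaliser = 0.7·0.2258 + 0.6·0.2065 + 0.4·0.5677; P(author P) ≈ 0.3105, P(author N) ≈ 0.2433, P(author M) ≈ 0.4461

0.311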